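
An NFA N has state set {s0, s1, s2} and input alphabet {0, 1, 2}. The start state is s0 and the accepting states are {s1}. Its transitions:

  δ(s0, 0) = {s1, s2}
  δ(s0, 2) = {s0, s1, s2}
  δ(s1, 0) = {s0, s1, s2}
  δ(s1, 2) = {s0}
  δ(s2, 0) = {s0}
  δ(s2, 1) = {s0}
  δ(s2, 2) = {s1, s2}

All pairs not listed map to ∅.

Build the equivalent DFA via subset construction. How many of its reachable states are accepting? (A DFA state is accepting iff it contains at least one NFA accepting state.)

2

Start state of the DFA: {s0}.
{s0} --0--> {s1, s2}  [new]
{s0} --1--> ∅  [new]
{s0} --2--> {s0, s1, s2}  [new]
{s1, s2} --0--> {s0, s1, s2}  [seen]
{s1, s2} --1--> {s0}  [seen]
{s1, s2} --2--> {s0, s1, s2}  [seen]
∅ --0--> ∅  [seen]
∅ --1--> ∅  [seen]
∅ --2--> ∅  [seen]
{s0, s1, s2} --0--> {s0, s1, s2}  [seen]
{s0, s1, s2} --1--> {s0}  [seen]
{s0, s1, s2} --2--> {s0, s1, s2}  [seen]
Reachable DFA states: {s0}, {s1, s2}, ∅, {s0, s1, s2}.
Accepting DFA states (contain an NFA accepting state): {s1, s2}, {s0, s1, s2}.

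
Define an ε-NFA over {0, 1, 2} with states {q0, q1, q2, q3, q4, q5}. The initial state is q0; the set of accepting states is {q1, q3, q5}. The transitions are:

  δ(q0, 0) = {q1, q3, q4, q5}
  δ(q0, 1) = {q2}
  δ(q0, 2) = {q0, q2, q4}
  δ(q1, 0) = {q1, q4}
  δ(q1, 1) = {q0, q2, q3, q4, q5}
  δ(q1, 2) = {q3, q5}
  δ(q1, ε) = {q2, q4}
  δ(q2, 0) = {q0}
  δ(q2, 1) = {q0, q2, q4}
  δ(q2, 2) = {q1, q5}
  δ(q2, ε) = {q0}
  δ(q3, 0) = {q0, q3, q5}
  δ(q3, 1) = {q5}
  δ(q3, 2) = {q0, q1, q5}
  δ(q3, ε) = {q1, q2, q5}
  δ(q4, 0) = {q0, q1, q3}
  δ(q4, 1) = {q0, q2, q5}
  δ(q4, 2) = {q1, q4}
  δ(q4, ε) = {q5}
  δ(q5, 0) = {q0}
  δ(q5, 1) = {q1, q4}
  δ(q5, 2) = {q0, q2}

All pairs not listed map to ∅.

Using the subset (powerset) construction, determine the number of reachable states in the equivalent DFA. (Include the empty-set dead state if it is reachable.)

5

Start state of the DFA: {q0} (ε-closure of the NFA start).
{q0} --0--> {q0, q1, q2, q3, q4, q5}  [new]
{q0} --1--> {q0, q2}  [new]
{q0} --2--> {q0, q2, q4, q5}  [new]
{q0, q1, q2, q3, q4, q5} --0--> {q0, q1, q2, q3, q4, q5}  [seen]
{q0, q1, q2, q3, q4, q5} --1--> {q0, q1, q2, q3, q4, q5}  [seen]
{q0, q1, q2, q3, q4, q5} --2--> {q0, q1, q2, q3, q4, q5}  [seen]
{q0, q2} --0--> {q0, q1, q2, q3, q4, q5}  [seen]
{q0, q2} --1--> {q0, q2, q4, q5}  [seen]
{q0, q2} --2--> {q0, q1, q2, q4, q5}  [new]
{q0, q2, q4, q5} --0--> {q0, q1, q2, q3, q4, q5}  [seen]
{q0, q2, q4, q5} --1--> {q0, q1, q2, q4, q5}  [seen]
{q0, q2, q4, q5} --2--> {q0, q1, q2, q4, q5}  [seen]
{q0, q1, q2, q4, q5} --0--> {q0, q1, q2, q3, q4, q5}  [seen]
{q0, q1, q2, q4, q5} --1--> {q0, q1, q2, q3, q4, q5}  [seen]
{q0, q1, q2, q4, q5} --2--> {q0, q1, q2, q3, q4, q5}  [seen]
Reachable DFA states: {q0}, {q0, q1, q2, q3, q4, q5}, {q0, q2}, {q0, q2, q4, q5}, {q0, q1, q2, q4, q5}.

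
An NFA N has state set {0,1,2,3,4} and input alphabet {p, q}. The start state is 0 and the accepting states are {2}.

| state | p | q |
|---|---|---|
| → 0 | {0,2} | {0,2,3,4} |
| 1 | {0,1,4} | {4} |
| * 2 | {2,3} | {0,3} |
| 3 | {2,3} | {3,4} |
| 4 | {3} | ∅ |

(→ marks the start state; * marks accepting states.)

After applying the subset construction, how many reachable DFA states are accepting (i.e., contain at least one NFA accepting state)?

3

Start state of the DFA: {0}.
{0} --p--> {0,2}  [new]
{0} --q--> {0,2,3,4}  [new]
{0,2} --p--> {0,2,3}  [new]
{0,2} --q--> {0,2,3,4}  [seen]
{0,2,3,4} --p--> {0,2,3}  [seen]
{0,2,3,4} --q--> {0,2,3,4}  [seen]
{0,2,3} --p--> {0,2,3}  [seen]
{0,2,3} --q--> {0,2,3,4}  [seen]
Reachable DFA states: {0}, {0,2}, {0,2,3,4}, {0,2,3}.
Accepting DFA states (contain an NFA accepting state): {0,2}, {0,2,3,4}, {0,2,3}.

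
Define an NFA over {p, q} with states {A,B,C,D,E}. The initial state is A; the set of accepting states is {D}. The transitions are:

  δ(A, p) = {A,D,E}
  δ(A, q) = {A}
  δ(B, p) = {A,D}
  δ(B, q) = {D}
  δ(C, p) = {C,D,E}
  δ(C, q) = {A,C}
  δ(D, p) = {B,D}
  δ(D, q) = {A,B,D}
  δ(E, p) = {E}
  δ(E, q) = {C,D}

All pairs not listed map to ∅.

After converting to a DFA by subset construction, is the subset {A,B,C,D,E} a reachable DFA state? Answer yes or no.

yes

Start state of the DFA: {A}.
{A} --p--> {A,D,E}  [new]
{A} --q--> {A}  [seen]
{A,D,E} --p--> {A,B,D,E}  [new]
{A,D,E} --q--> {A,B,C,D}  [new]
{A,B,D,E} --p--> {A,B,D,E}  [seen]
{A,B,D,E} --q--> {A,B,C,D}  [seen]
{A,B,C,D} --p--> {A,B,C,D,E}  [new]
{A,B,C,D} --q--> {A,B,C,D}  [seen]
{A,B,C,D,E} --p--> {A,B,C,D,E}  [seen]
{A,B,C,D,E} --q--> {A,B,C,D}  [seen]
Reachable DFA states: {A}, {A,D,E}, {A,B,D,E}, {A,B,C,D}, {A,B,C,D,E}.
{A,B,C,D,E} is among them.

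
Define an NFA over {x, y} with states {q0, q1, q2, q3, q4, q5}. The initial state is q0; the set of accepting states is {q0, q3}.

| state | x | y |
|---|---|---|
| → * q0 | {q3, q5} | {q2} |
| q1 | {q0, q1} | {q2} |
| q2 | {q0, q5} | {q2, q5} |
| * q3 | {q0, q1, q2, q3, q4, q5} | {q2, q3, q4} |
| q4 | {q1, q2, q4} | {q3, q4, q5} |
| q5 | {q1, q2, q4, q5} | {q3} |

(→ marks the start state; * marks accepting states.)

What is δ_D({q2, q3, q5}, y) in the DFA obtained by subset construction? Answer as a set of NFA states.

δ(q2,y) = {q2, q5}; δ(q3,y) = {q2, q3, q4}; δ(q5,y) = {q3}.
Union: {q2, q3, q4, q5}.

{q2, q3, q4, q5}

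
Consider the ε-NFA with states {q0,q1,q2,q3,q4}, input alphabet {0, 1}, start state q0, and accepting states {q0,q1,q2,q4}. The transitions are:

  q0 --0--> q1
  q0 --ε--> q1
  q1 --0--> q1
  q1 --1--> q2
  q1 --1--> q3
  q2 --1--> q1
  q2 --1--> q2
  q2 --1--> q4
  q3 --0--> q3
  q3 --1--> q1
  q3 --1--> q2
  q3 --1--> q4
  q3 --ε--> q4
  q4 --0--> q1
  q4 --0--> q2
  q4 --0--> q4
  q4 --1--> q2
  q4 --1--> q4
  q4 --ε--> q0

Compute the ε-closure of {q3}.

Begin with {q3}.
q3 →ε {q4}; add q4.
q4 →ε {q0}; add q0.
q0 →ε {q1}; add q1.
ε-closure = {q0,q1,q3,q4}.

{q0,q1,q3,q4}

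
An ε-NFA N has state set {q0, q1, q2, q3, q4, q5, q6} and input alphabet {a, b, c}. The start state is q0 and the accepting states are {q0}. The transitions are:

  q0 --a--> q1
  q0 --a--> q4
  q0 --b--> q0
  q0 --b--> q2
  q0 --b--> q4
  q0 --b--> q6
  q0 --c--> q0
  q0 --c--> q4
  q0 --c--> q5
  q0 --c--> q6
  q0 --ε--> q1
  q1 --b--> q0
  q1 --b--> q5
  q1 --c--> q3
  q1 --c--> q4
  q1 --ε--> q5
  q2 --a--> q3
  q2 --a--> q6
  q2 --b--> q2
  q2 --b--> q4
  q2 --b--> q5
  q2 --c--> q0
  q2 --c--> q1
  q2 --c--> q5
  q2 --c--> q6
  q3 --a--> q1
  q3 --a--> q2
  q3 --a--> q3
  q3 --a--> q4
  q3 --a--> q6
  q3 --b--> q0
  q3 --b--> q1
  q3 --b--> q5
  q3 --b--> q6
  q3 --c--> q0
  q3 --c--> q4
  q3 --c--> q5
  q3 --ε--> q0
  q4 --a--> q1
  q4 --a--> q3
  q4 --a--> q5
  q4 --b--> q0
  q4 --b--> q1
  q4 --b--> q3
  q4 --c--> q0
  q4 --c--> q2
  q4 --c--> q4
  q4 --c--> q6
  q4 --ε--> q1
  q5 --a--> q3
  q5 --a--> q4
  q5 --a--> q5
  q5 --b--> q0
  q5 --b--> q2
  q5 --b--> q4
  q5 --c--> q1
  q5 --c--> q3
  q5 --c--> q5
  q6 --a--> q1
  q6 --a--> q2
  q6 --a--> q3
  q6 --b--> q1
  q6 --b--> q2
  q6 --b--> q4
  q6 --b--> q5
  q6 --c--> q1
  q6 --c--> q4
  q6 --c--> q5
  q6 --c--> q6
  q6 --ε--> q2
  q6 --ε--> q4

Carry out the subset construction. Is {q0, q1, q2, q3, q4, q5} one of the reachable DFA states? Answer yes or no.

no

Start state of the DFA: {q0, q1, q5} (ε-closure of the NFA start).
{q0, q1, q5} --a--> {q0, q1, q3, q4, q5}  [new]
{q0, q1, q5} --b--> {q0, q1, q2, q4, q5, q6}  [new]
{q0, q1, q5} --c--> {q0, q1, q2, q3, q4, q5, q6}  [new]
{q0, q1, q3, q4, q5} --a--> {q0, q1, q2, q3, q4, q5, q6}  [seen]
{q0, q1, q3, q4, q5} --b--> {q0, q1, q2, q3, q4, q5, q6}  [seen]
{q0, q1, q3, q4, q5} --c--> {q0, q1, q2, q3, q4, q5, q6}  [seen]
{q0, q1, q2, q4, q5, q6} --a--> {q0, q1, q2, q3, q4, q5, q6}  [seen]
{q0, q1, q2, q4, q5, q6} --b--> {q0, q1, q2, q3, q4, q5, q6}  [seen]
{q0, q1, q2, q4, q5, q6} --c--> {q0, q1, q2, q3, q4, q5, q6}  [seen]
{q0, q1, q2, q3, q4, q5, q6} --a--> {q0, q1, q2, q3, q4, q5, q6}  [seen]
{q0, q1, q2, q3, q4, q5, q6} --b--> {q0, q1, q2, q3, q4, q5, q6}  [seen]
{q0, q1, q2, q3, q4, q5, q6} --c--> {q0, q1, q2, q3, q4, q5, q6}  [seen]
Reachable DFA states: {q0, q1, q5}, {q0, q1, q3, q4, q5}, {q0, q1, q2, q4, q5, q6}, {q0, q1, q2, q3, q4, q5, q6}.
{q0, q1, q2, q3, q4, q5} is not among them.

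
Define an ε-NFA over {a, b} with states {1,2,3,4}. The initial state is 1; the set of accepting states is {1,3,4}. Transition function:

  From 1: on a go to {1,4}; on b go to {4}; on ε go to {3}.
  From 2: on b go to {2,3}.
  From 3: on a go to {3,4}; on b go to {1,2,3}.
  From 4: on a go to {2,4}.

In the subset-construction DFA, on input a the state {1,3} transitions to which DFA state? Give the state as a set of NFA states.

{1,3,4}

δ(1,a) = {1,4}; δ(3,a) = {3,4}.
Union: {1,3,4}.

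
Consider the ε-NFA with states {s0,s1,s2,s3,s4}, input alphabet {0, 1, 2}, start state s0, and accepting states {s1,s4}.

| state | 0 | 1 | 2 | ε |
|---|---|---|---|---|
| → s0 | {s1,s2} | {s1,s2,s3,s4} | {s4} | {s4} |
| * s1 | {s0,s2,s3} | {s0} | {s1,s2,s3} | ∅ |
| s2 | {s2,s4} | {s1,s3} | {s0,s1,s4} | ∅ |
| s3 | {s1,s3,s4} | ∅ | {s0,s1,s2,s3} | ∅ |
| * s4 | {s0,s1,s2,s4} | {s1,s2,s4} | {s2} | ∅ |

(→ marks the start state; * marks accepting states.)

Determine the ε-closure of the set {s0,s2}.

Begin with {s0,s2}.
s0 →ε {s4}; add s4.
ε-closure = {s0,s2,s4}.

{s0,s2,s4}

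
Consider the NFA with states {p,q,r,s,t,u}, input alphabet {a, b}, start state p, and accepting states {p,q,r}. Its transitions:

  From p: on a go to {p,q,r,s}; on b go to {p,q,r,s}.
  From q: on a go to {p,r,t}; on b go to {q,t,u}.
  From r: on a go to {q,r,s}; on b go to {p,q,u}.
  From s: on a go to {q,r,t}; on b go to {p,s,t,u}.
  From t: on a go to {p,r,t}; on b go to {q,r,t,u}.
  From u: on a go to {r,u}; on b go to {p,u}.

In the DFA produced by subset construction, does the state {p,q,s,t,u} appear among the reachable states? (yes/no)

Start state of the DFA: {p}.
{p} --a--> {p,q,r,s}  [new]
{p} --b--> {p,q,r,s}  [seen]
{p,q,r,s} --a--> {p,q,r,s,t}  [new]
{p,q,r,s} --b--> {p,q,r,s,t,u}  [new]
{p,q,r,s,t} --a--> {p,q,r,s,t}  [seen]
{p,q,r,s,t} --b--> {p,q,r,s,t,u}  [seen]
{p,q,r,s,t,u} --a--> {p,q,r,s,t,u}  [seen]
{p,q,r,s,t,u} --b--> {p,q,r,s,t,u}  [seen]
Reachable DFA states: {p}, {p,q,r,s}, {p,q,r,s,t}, {p,q,r,s,t,u}.
{p,q,s,t,u} is not among them.

no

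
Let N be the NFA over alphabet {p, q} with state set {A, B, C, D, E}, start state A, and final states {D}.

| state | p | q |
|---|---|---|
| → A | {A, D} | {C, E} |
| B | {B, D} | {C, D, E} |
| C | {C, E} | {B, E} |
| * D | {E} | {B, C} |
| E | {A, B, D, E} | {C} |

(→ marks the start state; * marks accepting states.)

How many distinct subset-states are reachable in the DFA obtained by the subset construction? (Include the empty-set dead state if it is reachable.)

8

Start state of the DFA: {A}.
{A} --p--> {A, D}  [new]
{A} --q--> {C, E}  [new]
{A, D} --p--> {A, D, E}  [new]
{A, D} --q--> {B, C, E}  [new]
{C, E} --p--> {A, B, C, D, E}  [new]
{C, E} --q--> {B, C, E}  [seen]
{A, D, E} --p--> {A, B, D, E}  [new]
{A, D, E} --q--> {B, C, E}  [seen]
{B, C, E} --p--> {A, B, C, D, E}  [seen]
{B, C, E} --q--> {B, C, D, E}  [new]
{A, B, C, D, E} --p--> {A, B, C, D, E}  [seen]
{A, B, C, D, E} --q--> {B, C, D, E}  [seen]
{A, B, D, E} --p--> {A, B, D, E}  [seen]
{A, B, D, E} --q--> {B, C, D, E}  [seen]
{B, C, D, E} --p--> {A, B, C, D, E}  [seen]
{B, C, D, E} --q--> {B, C, D, E}  [seen]
Reachable DFA states: {A}, {A, D}, {C, E}, {A, D, E}, {B, C, E}, {A, B, C, D, E}, {A, B, D, E}, {B, C, D, E}.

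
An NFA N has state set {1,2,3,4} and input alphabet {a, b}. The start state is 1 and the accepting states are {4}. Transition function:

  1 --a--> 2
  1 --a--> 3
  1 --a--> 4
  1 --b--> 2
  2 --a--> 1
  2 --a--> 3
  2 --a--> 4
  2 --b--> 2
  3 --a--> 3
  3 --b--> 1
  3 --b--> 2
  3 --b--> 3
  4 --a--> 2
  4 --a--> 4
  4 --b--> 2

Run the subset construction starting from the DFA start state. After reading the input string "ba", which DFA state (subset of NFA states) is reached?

{1,3,4}

Start: {1}.
δ(1,b) = {2}.
Union: {2}.
After b: {2}.
δ(2,a) = {1,3,4}.
Union: {1,3,4}.
After a: {1,3,4}.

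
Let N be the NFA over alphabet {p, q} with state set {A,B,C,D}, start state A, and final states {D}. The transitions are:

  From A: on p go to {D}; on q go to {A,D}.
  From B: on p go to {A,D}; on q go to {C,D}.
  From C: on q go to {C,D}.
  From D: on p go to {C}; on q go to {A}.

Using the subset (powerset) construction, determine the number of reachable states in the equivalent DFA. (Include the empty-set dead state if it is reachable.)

Start state of the DFA: {A}.
{A} --p--> {D}  [new]
{A} --q--> {A,D}  [new]
{D} --p--> {C}  [new]
{D} --q--> {A}  [seen]
{A,D} --p--> {C,D}  [new]
{A,D} --q--> {A,D}  [seen]
{C} --p--> ∅  [new]
{C} --q--> {C,D}  [seen]
{C,D} --p--> {C}  [seen]
{C,D} --q--> {A,C,D}  [new]
∅ --p--> ∅  [seen]
∅ --q--> ∅  [seen]
{A,C,D} --p--> {C,D}  [seen]
{A,C,D} --q--> {A,C,D}  [seen]
Reachable DFA states: {A}, {D}, {A,D}, {C}, {C,D}, ∅, {A,C,D}.

7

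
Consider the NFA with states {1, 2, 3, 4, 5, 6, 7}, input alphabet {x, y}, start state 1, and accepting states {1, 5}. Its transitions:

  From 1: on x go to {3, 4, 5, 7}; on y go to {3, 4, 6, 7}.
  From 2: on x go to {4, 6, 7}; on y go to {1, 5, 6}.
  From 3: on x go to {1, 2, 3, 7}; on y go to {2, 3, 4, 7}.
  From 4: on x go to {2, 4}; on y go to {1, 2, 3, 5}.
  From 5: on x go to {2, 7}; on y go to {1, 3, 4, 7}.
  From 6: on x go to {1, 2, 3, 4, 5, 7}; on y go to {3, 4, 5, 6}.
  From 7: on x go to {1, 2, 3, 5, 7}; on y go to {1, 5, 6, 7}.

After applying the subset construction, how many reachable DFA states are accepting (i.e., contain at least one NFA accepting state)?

Start state of the DFA: {1}.
{1} --x--> {3, 4, 5, 7}  [new]
{1} --y--> {3, 4, 6, 7}  [new]
{3, 4, 5, 7} --x--> {1, 2, 3, 4, 5, 7}  [new]
{3, 4, 5, 7} --y--> {1, 2, 3, 4, 5, 6, 7}  [new]
{3, 4, 6, 7} --x--> {1, 2, 3, 4, 5, 7}  [seen]
{3, 4, 6, 7} --y--> {1, 2, 3, 4, 5, 6, 7}  [seen]
{1, 2, 3, 4, 5, 7} --x--> {1, 2, 3, 4, 5, 6, 7}  [seen]
{1, 2, 3, 4, 5, 7} --y--> {1, 2, 3, 4, 5, 6, 7}  [seen]
{1, 2, 3, 4, 5, 6, 7} --x--> {1, 2, 3, 4, 5, 6, 7}  [seen]
{1, 2, 3, 4, 5, 6, 7} --y--> {1, 2, 3, 4, 5, 6, 7}  [seen]
Reachable DFA states: {1}, {3, 4, 5, 7}, {3, 4, 6, 7}, {1, 2, 3, 4, 5, 7}, {1, 2, 3, 4, 5, 6, 7}.
Accepting DFA states (contain an NFA accepting state): {1}, {3, 4, 5, 7}, {1, 2, 3, 4, 5, 7}, {1, 2, 3, 4, 5, 6, 7}.

4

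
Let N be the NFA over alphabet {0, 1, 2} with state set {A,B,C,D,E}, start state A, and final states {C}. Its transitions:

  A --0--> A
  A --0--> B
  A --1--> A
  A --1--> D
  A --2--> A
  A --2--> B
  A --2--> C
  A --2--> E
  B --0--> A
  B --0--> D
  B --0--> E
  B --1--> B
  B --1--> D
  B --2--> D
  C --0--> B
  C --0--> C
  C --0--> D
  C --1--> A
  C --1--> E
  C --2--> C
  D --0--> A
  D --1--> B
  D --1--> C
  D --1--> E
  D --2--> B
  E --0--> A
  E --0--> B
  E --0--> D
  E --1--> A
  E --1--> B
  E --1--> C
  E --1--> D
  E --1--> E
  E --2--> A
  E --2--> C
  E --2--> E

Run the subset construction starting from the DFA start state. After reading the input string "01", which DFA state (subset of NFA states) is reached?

Start: {A}.
δ(A,0) = {A,B}.
Union: {A,B}.
After 0: {A,B}.
δ(A,1) = {A,D}; δ(B,1) = {B,D}.
Union: {A,B,D}.
After 1: {A,B,D}.

{A,B,D}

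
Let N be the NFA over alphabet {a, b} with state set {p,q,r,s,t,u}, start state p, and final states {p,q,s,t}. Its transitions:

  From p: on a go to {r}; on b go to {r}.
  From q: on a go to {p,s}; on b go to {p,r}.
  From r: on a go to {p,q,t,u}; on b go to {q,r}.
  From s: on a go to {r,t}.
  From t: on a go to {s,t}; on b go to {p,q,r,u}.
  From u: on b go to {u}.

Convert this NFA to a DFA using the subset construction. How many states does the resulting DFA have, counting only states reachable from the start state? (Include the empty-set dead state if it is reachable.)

Start state of the DFA: {p}.
{p} --a--> {r}  [new]
{p} --b--> {r}  [seen]
{r} --a--> {p,q,t,u}  [new]
{r} --b--> {q,r}  [new]
{p,q,t,u} --a--> {p,r,s,t}  [new]
{p,q,t,u} --b--> {p,q,r,u}  [new]
{q,r} --a--> {p,q,s,t,u}  [new]
{q,r} --b--> {p,q,r}  [new]
{p,r,s,t} --a--> {p,q,r,s,t,u}  [new]
{p,r,s,t} --b--> {p,q,r,u}  [seen]
{p,q,r,u} --a--> {p,q,r,s,t,u}  [seen]
{p,q,r,u} --b--> {p,q,r,u}  [seen]
{p,q,s,t,u} --a--> {p,r,s,t}  [seen]
{p,q,s,t,u} --b--> {p,q,r,u}  [seen]
{p,q,r} --a--> {p,q,r,s,t,u}  [seen]
{p,q,r} --b--> {p,q,r}  [seen]
{p,q,r,s,t,u} --a--> {p,q,r,s,t,u}  [seen]
{p,q,r,s,t,u} --b--> {p,q,r,u}  [seen]
Reachable DFA states: {p}, {r}, {p,q,t,u}, {q,r}, {p,r,s,t}, {p,q,r,u}, {p,q,s,t,u}, {p,q,r}, {p,q,r,s,t,u}.

9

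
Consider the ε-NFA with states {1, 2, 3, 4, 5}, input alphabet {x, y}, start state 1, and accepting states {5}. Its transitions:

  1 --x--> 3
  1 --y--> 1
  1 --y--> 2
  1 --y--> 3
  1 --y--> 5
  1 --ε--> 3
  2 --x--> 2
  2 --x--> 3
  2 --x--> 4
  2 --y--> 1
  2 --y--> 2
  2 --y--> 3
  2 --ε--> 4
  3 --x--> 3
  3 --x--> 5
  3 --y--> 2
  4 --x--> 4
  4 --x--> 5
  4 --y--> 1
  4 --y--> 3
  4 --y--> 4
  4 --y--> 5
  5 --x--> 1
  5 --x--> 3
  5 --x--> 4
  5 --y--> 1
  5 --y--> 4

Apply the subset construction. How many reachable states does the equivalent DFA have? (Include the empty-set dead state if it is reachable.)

6

Start state of the DFA: {1, 3} (ε-closure of the NFA start).
{1, 3} --x--> {3, 5}  [new]
{1, 3} --y--> {1, 2, 3, 4, 5}  [new]
{3, 5} --x--> {1, 3, 4, 5}  [new]
{3, 5} --y--> {1, 2, 3, 4}  [new]
{1, 2, 3, 4, 5} --x--> {1, 2, 3, 4, 5}  [seen]
{1, 2, 3, 4, 5} --y--> {1, 2, 3, 4, 5}  [seen]
{1, 3, 4, 5} --x--> {1, 3, 4, 5}  [seen]
{1, 3, 4, 5} --y--> {1, 2, 3, 4, 5}  [seen]
{1, 2, 3, 4} --x--> {2, 3, 4, 5}  [new]
{1, 2, 3, 4} --y--> {1, 2, 3, 4, 5}  [seen]
{2, 3, 4, 5} --x--> {1, 2, 3, 4, 5}  [seen]
{2, 3, 4, 5} --y--> {1, 2, 3, 4, 5}  [seen]
Reachable DFA states: {1, 3}, {3, 5}, {1, 2, 3, 4, 5}, {1, 3, 4, 5}, {1, 2, 3, 4}, {2, 3, 4, 5}.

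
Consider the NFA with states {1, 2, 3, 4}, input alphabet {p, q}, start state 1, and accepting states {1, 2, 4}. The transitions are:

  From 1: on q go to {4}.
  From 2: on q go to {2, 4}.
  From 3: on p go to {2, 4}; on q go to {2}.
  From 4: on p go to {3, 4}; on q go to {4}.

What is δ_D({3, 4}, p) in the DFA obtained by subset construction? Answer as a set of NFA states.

δ(3,p) = {2, 4}; δ(4,p) = {3, 4}.
Union: {2, 3, 4}.

{2, 3, 4}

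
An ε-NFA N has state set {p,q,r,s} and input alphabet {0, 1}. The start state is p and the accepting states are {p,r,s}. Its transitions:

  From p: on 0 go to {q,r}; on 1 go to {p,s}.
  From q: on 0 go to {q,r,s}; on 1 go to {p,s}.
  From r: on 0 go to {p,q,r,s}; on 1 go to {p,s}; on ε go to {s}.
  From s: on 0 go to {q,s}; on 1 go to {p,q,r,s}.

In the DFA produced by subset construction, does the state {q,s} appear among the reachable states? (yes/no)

Start state of the DFA: {p} (ε-closure of the NFA start).
{p} --0--> {q,r,s}  [new]
{p} --1--> {p,s}  [new]
{q,r,s} --0--> {p,q,r,s}  [new]
{q,r,s} --1--> {p,q,r,s}  [seen]
{p,s} --0--> {q,r,s}  [seen]
{p,s} --1--> {p,q,r,s}  [seen]
{p,q,r,s} --0--> {p,q,r,s}  [seen]
{p,q,r,s} --1--> {p,q,r,s}  [seen]
Reachable DFA states: {p}, {q,r,s}, {p,s}, {p,q,r,s}.
{q,s} is not among them.

no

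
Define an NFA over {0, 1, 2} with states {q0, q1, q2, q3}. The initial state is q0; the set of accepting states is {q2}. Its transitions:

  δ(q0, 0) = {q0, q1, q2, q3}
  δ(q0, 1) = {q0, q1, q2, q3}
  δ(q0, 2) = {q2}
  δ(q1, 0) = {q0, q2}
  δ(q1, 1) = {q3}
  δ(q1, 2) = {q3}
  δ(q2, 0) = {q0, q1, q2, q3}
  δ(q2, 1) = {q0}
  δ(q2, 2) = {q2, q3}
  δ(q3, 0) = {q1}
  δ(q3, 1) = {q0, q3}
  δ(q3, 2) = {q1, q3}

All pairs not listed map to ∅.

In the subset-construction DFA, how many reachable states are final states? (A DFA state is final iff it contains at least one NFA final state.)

Start state of the DFA: {q0}.
{q0} --0--> {q0, q1, q2, q3}  [new]
{q0} --1--> {q0, q1, q2, q3}  [seen]
{q0} --2--> {q2}  [new]
{q0, q1, q2, q3} --0--> {q0, q1, q2, q3}  [seen]
{q0, q1, q2, q3} --1--> {q0, q1, q2, q3}  [seen]
{q0, q1, q2, q3} --2--> {q1, q2, q3}  [new]
{q2} --0--> {q0, q1, q2, q3}  [seen]
{q2} --1--> {q0}  [seen]
{q2} --2--> {q2, q3}  [new]
{q1, q2, q3} --0--> {q0, q1, q2, q3}  [seen]
{q1, q2, q3} --1--> {q0, q3}  [new]
{q1, q2, q3} --2--> {q1, q2, q3}  [seen]
{q2, q3} --0--> {q0, q1, q2, q3}  [seen]
{q2, q3} --1--> {q0, q3}  [seen]
{q2, q3} --2--> {q1, q2, q3}  [seen]
{q0, q3} --0--> {q0, q1, q2, q3}  [seen]
{q0, q3} --1--> {q0, q1, q2, q3}  [seen]
{q0, q3} --2--> {q1, q2, q3}  [seen]
Reachable DFA states: {q0}, {q0, q1, q2, q3}, {q2}, {q1, q2, q3}, {q2, q3}, {q0, q3}.
Accepting DFA states (contain an NFA accepting state): {q0, q1, q2, q3}, {q2}, {q1, q2, q3}, {q2, q3}.

4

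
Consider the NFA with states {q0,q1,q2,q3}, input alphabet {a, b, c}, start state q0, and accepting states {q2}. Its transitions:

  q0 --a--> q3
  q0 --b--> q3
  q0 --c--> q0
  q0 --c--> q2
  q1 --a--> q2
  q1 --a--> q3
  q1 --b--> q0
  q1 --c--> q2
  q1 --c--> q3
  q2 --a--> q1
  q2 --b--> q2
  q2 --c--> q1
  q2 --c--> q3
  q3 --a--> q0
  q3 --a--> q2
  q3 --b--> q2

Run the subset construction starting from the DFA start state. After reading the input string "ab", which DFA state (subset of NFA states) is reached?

Start: {q0}.
δ(q0,a) = {q3}.
Union: {q3}.
After a: {q3}.
δ(q3,b) = {q2}.
Union: {q2}.
After b: {q2}.

{q2}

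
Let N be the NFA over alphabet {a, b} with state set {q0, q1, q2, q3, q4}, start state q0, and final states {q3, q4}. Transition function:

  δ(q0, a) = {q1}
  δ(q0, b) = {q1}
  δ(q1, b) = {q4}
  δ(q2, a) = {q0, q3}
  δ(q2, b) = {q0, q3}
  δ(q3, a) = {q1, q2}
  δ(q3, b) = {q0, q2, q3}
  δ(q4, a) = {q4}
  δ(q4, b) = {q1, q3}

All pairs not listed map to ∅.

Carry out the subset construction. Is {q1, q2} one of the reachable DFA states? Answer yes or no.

yes

Start state of the DFA: {q0}.
{q0} --a--> {q1}  [new]
{q0} --b--> {q1}  [seen]
{q1} --a--> ∅  [new]
{q1} --b--> {q4}  [new]
∅ --a--> ∅  [seen]
∅ --b--> ∅  [seen]
{q4} --a--> {q4}  [seen]
{q4} --b--> {q1, q3}  [new]
{q1, q3} --a--> {q1, q2}  [new]
{q1, q3} --b--> {q0, q2, q3, q4}  [new]
{q1, q2} --a--> {q0, q3}  [new]
{q1, q2} --b--> {q0, q3, q4}  [new]
{q0, q2, q3, q4} --a--> {q0, q1, q2, q3, q4}  [new]
{q0, q2, q3, q4} --b--> {q0, q1, q2, q3}  [new]
{q0, q3} --a--> {q1, q2}  [seen]
{q0, q3} --b--> {q0, q1, q2, q3}  [seen]
{q0, q3, q4} --a--> {q1, q2, q4}  [new]
{q0, q3, q4} --b--> {q0, q1, q2, q3}  [seen]
{q0, q1, q2, q3, q4} --a--> {q0, q1, q2, q3, q4}  [seen]
{q0, q1, q2, q3, q4} --b--> {q0, q1, q2, q3, q4}  [seen]
{q0, q1, q2, q3} --a--> {q0, q1, q2, q3}  [seen]
{q0, q1, q2, q3} --b--> {q0, q1, q2, q3, q4}  [seen]
{q1, q2, q4} --a--> {q0, q3, q4}  [seen]
{q1, q2, q4} --b--> {q0, q1, q3, q4}  [new]
{q0, q1, q3, q4} --a--> {q1, q2, q4}  [seen]
{q0, q1, q3, q4} --b--> {q0, q1, q2, q3, q4}  [seen]
Reachable DFA states: {q0}, {q1}, ∅, {q4}, {q1, q3}, {q1, q2}, {q0, q2, q3, q4}, {q0, q3}, {q0, q3, q4}, {q0, q1, q2, q3, q4}, {q0, q1, q2, q3}, {q1, q2, q4}, {q0, q1, q3, q4}.
{q1, q2} is among them.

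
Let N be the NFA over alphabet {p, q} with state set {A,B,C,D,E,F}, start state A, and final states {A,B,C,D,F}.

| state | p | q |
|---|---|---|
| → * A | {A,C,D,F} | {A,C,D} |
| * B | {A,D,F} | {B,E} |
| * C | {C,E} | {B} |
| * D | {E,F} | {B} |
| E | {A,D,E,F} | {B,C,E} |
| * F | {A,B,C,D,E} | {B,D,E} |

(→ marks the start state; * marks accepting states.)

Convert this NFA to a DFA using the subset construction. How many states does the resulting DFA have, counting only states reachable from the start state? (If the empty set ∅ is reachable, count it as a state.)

Start state of the DFA: {A}.
{A} --p--> {A,C,D,F}  [new]
{A} --q--> {A,C,D}  [new]
{A,C,D,F} --p--> {A,B,C,D,E,F}  [new]
{A,C,D,F} --q--> {A,B,C,D,E}  [new]
{A,C,D} --p--> {A,C,D,E,F}  [new]
{A,C,D} --q--> {A,B,C,D}  [new]
{A,B,C,D,E,F} --p--> {A,B,C,D,E,F}  [seen]
{A,B,C,D,E,F} --q--> {A,B,C,D,E}  [seen]
{A,B,C,D,E} --p--> {A,C,D,E,F}  [seen]
{A,B,C,D,E} --q--> {A,B,C,D,E}  [seen]
{A,C,D,E,F} --p--> {A,B,C,D,E,F}  [seen]
{A,C,D,E,F} --q--> {A,B,C,D,E}  [seen]
{A,B,C,D} --p--> {A,C,D,E,F}  [seen]
{A,B,C,D} --q--> {A,B,C,D,E}  [seen]
Reachable DFA states: {A}, {A,C,D,F}, {A,C,D}, {A,B,C,D,E,F}, {A,B,C,D,E}, {A,C,D,E,F}, {A,B,C,D}.

7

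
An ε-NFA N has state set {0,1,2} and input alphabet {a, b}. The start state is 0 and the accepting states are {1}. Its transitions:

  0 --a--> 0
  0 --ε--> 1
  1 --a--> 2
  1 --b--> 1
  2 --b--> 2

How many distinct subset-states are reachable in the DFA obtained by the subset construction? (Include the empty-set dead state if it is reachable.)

6

Start state of the DFA: {0,1} (ε-closure of the NFA start).
{0,1} --a--> {0,1,2}  [new]
{0,1} --b--> {1}  [new]
{0,1,2} --a--> {0,1,2}  [seen]
{0,1,2} --b--> {1,2}  [new]
{1} --a--> {2}  [new]
{1} --b--> {1}  [seen]
{1,2} --a--> {2}  [seen]
{1,2} --b--> {1,2}  [seen]
{2} --a--> ∅  [new]
{2} --b--> {2}  [seen]
∅ --a--> ∅  [seen]
∅ --b--> ∅  [seen]
Reachable DFA states: {0,1}, {0,1,2}, {1}, {1,2}, {2}, ∅.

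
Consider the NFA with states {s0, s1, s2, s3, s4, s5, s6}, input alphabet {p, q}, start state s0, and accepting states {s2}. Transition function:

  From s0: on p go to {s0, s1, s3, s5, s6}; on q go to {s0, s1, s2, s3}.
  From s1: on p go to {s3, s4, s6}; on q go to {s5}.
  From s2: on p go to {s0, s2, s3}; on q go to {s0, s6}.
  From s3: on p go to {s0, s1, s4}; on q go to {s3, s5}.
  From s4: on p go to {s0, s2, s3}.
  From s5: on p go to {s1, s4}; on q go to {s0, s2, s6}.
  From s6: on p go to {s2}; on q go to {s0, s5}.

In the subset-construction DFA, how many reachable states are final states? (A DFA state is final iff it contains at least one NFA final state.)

3

Start state of the DFA: {s0}.
{s0} --p--> {s0, s1, s3, s5, s6}  [new]
{s0} --q--> {s0, s1, s2, s3}  [new]
{s0, s1, s3, s5, s6} --p--> {s0, s1, s2, s3, s4, s5, s6}  [new]
{s0, s1, s3, s5, s6} --q--> {s0, s1, s2, s3, s5, s6}  [new]
{s0, s1, s2, s3} --p--> {s0, s1, s2, s3, s4, s5, s6}  [seen]
{s0, s1, s2, s3} --q--> {s0, s1, s2, s3, s5, s6}  [seen]
{s0, s1, s2, s3, s4, s5, s6} --p--> {s0, s1, s2, s3, s4, s5, s6}  [seen]
{s0, s1, s2, s3, s4, s5, s6} --q--> {s0, s1, s2, s3, s5, s6}  [seen]
{s0, s1, s2, s3, s5, s6} --p--> {s0, s1, s2, s3, s4, s5, s6}  [seen]
{s0, s1, s2, s3, s5, s6} --q--> {s0, s1, s2, s3, s5, s6}  [seen]
Reachable DFA states: {s0}, {s0, s1, s3, s5, s6}, {s0, s1, s2, s3}, {s0, s1, s2, s3, s4, s5, s6}, {s0, s1, s2, s3, s5, s6}.
Accepting DFA states (contain an NFA accepting state): {s0, s1, s2, s3}, {s0, s1, s2, s3, s4, s5, s6}, {s0, s1, s2, s3, s5, s6}.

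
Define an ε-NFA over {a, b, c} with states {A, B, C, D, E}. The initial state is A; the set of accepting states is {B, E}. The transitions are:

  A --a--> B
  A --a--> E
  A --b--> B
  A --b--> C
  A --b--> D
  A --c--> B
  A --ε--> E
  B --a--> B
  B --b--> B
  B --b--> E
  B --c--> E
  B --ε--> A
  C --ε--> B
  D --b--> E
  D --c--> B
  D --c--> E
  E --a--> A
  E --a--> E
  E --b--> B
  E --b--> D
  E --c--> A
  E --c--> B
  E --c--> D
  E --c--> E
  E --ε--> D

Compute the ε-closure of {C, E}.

{A, B, C, D, E}

Begin with {C, E}.
C →ε {B}; add B.
B →ε {A}; add A.
E →ε {D}; add D.
ε-closure = {A, B, C, D, E}.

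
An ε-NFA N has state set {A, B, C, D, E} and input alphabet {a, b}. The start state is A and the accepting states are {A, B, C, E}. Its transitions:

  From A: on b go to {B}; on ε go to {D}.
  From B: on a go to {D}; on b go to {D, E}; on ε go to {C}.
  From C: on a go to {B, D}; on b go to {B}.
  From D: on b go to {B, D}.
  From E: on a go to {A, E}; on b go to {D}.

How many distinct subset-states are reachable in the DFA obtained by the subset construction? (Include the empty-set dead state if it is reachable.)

Start state of the DFA: {A, D} (ε-closure of the NFA start).
{A, D} --a--> ∅  [new]
{A, D} --b--> {B, C, D}  [new]
∅ --a--> ∅  [seen]
∅ --b--> ∅  [seen]
{B, C, D} --a--> {B, C, D}  [seen]
{B, C, D} --b--> {B, C, D, E}  [new]
{B, C, D, E} --a--> {A, B, C, D, E}  [new]
{B, C, D, E} --b--> {B, C, D, E}  [seen]
{A, B, C, D, E} --a--> {A, B, C, D, E}  [seen]
{A, B, C, D, E} --b--> {B, C, D, E}  [seen]
Reachable DFA states: {A, D}, ∅, {B, C, D}, {B, C, D, E}, {A, B, C, D, E}.

5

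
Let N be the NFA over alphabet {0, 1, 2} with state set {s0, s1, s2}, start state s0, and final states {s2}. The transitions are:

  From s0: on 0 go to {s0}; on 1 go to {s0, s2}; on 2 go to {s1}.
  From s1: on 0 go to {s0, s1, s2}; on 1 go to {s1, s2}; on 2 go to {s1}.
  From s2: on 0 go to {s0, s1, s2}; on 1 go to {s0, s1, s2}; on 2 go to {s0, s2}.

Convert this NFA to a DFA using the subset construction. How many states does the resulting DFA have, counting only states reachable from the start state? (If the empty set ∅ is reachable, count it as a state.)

5

Start state of the DFA: {s0}.
{s0} --0--> {s0}  [seen]
{s0} --1--> {s0, s2}  [new]
{s0} --2--> {s1}  [new]
{s0, s2} --0--> {s0, s1, s2}  [new]
{s0, s2} --1--> {s0, s1, s2}  [seen]
{s0, s2} --2--> {s0, s1, s2}  [seen]
{s1} --0--> {s0, s1, s2}  [seen]
{s1} --1--> {s1, s2}  [new]
{s1} --2--> {s1}  [seen]
{s0, s1, s2} --0--> {s0, s1, s2}  [seen]
{s0, s1, s2} --1--> {s0, s1, s2}  [seen]
{s0, s1, s2} --2--> {s0, s1, s2}  [seen]
{s1, s2} --0--> {s0, s1, s2}  [seen]
{s1, s2} --1--> {s0, s1, s2}  [seen]
{s1, s2} --2--> {s0, s1, s2}  [seen]
Reachable DFA states: {s0}, {s0, s2}, {s1}, {s0, s1, s2}, {s1, s2}.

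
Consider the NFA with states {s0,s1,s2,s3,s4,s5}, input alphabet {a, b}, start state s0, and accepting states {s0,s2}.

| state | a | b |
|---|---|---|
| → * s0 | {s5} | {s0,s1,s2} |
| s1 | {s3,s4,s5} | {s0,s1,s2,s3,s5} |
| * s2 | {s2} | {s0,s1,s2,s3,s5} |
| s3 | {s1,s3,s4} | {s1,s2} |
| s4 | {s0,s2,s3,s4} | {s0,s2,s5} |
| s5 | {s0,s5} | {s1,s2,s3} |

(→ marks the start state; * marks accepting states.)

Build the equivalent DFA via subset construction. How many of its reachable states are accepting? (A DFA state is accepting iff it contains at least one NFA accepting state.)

9

Start state of the DFA: {s0}.
{s0} --a--> {s5}  [new]
{s0} --b--> {s0,s1,s2}  [new]
{s5} --a--> {s0,s5}  [new]
{s5} --b--> {s1,s2,s3}  [new]
{s0,s1,s2} --a--> {s2,s3,s4,s5}  [new]
{s0,s1,s2} --b--> {s0,s1,s2,s3,s5}  [new]
{s0,s5} --a--> {s0,s5}  [seen]
{s0,s5} --b--> {s0,s1,s2,s3}  [new]
{s1,s2,s3} --a--> {s1,s2,s3,s4,s5}  [new]
{s1,s2,s3} --b--> {s0,s1,s2,s3,s5}  [seen]
{s2,s3,s4,s5} --a--> {s0,s1,s2,s3,s4,s5}  [new]
{s2,s3,s4,s5} --b--> {s0,s1,s2,s3,s5}  [seen]
{s0,s1,s2,s3,s5} --a--> {s0,s1,s2,s3,s4,s5}  [seen]
{s0,s1,s2,s3,s5} --b--> {s0,s1,s2,s3,s5}  [seen]
{s0,s1,s2,s3} --a--> {s1,s2,s3,s4,s5}  [seen]
{s0,s1,s2,s3} --b--> {s0,s1,s2,s3,s5}  [seen]
{s1,s2,s3,s4,s5} --a--> {s0,s1,s2,s3,s4,s5}  [seen]
{s1,s2,s3,s4,s5} --b--> {s0,s1,s2,s3,s5}  [seen]
{s0,s1,s2,s3,s4,s5} --a--> {s0,s1,s2,s3,s4,s5}  [seen]
{s0,s1,s2,s3,s4,s5} --b--> {s0,s1,s2,s3,s5}  [seen]
Reachable DFA states: {s0}, {s5}, {s0,s1,s2}, {s0,s5}, {s1,s2,s3}, {s2,s3,s4,s5}, {s0,s1,s2,s3,s5}, {s0,s1,s2,s3}, {s1,s2,s3,s4,s5}, {s0,s1,s2,s3,s4,s5}.
Accepting DFA states (contain an NFA accepting state): {s0}, {s0,s1,s2}, {s0,s5}, {s1,s2,s3}, {s2,s3,s4,s5}, {s0,s1,s2,s3,s5}, {s0,s1,s2,s3}, {s1,s2,s3,s4,s5}, {s0,s1,s2,s3,s4,s5}.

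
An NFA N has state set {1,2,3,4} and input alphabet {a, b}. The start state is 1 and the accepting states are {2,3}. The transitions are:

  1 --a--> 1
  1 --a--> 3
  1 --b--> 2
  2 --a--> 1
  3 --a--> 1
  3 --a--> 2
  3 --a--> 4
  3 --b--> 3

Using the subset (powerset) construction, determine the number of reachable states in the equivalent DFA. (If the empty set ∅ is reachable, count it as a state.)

Start state of the DFA: {1}.
{1} --a--> {1,3}  [new]
{1} --b--> {2}  [new]
{1,3} --a--> {1,2,3,4}  [new]
{1,3} --b--> {2,3}  [new]
{2} --a--> {1}  [seen]
{2} --b--> ∅  [new]
{1,2,3,4} --a--> {1,2,3,4}  [seen]
{1,2,3,4} --b--> {2,3}  [seen]
{2,3} --a--> {1,2,4}  [new]
{2,3} --b--> {3}  [new]
∅ --a--> ∅  [seen]
∅ --b--> ∅  [seen]
{1,2,4} --a--> {1,3}  [seen]
{1,2,4} --b--> {2}  [seen]
{3} --a--> {1,2,4}  [seen]
{3} --b--> {3}  [seen]
Reachable DFA states: {1}, {1,3}, {2}, {1,2,3,4}, {2,3}, ∅, {1,2,4}, {3}.

8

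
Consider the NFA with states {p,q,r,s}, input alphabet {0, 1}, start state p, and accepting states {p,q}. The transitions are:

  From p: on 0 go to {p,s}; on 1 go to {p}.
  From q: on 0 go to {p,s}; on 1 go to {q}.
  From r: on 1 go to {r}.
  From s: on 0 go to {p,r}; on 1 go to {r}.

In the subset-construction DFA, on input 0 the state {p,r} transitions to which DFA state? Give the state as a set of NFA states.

{p,s}

δ(p,0) = {p,s}; δ(r,0) = ∅.
Union: {p,s}.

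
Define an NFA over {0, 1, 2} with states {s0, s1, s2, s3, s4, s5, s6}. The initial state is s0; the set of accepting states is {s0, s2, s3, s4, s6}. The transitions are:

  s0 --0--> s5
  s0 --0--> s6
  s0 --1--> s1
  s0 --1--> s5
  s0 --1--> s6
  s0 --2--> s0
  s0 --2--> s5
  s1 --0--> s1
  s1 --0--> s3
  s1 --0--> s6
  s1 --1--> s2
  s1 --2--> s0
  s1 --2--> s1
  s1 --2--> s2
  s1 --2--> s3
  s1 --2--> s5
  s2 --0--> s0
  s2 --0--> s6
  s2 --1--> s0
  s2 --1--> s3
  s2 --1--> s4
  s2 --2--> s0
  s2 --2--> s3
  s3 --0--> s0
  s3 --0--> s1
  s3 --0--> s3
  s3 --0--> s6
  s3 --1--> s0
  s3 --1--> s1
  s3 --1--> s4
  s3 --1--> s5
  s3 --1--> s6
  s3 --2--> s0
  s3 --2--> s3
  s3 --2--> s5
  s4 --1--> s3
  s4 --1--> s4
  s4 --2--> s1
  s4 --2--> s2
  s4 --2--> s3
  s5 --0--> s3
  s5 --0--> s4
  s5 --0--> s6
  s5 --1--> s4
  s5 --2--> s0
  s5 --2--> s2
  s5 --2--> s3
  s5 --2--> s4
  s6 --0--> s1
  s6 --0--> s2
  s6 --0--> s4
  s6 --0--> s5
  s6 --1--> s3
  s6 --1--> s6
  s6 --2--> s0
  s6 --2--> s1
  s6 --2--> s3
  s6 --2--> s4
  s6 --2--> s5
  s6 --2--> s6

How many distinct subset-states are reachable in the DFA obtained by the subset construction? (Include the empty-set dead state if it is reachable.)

13

Start state of the DFA: {s0}.
{s0} --0--> {s5, s6}  [new]
{s0} --1--> {s1, s5, s6}  [new]
{s0} --2--> {s0, s5}  [new]
{s5, s6} --0--> {s1, s2, s3, s4, s5, s6}  [new]
{s5, s6} --1--> {s3, s4, s6}  [new]
{s5, s6} --2--> {s0, s1, s2, s3, s4, s5, s6}  [new]
{s1, s5, s6} --0--> {s1, s2, s3, s4, s5, s6}  [seen]
{s1, s5, s6} --1--> {s2, s3, s4, s6}  [new]
{s1, s5, s6} --2--> {s0, s1, s2, s3, s4, s5, s6}  [seen]
{s0, s5} --0--> {s3, s4, s5, s6}  [new]
{s0, s5} --1--> {s1, s4, s5, s6}  [new]
{s0, s5} --2--> {s0, s2, s3, s4, s5}  [new]
{s1, s2, s3, s4, s5, s6} --0--> {s0, s1, s2, s3, s4, s5, s6}  [seen]
{s1, s2, s3, s4, s5, s6} --1--> {s0, s1, s2, s3, s4, s5, s6}  [seen]
{s1, s2, s3, s4, s5, s6} --2--> {s0, s1, s2, s3, s4, s5, s6}  [seen]
{s3, s4, s6} --0--> {s0, s1, s2, s3, s4, s5, s6}  [seen]
{s3, s4, s6} --1--> {s0, s1, s3, s4, s5, s6}  [new]
{s3, s4, s6} --2--> {s0, s1, s2, s3, s4, s5, s6}  [seen]
{s0, s1, s2, s3, s4, s5, s6} --0--> {s0, s1, s2, s3, s4, s5, s6}  [seen]
{s0, s1, s2, s3, s4, s5, s6} --1--> {s0, s1, s2, s3, s4, s5, s6}  [seen]
{s0, s1, s2, s3, s4, s5, s6} --2--> {s0, s1, s2, s3, s4, s5, s6}  [seen]
{s2, s3, s4, s6} --0--> {s0, s1, s2, s3, s4, s5, s6}  [seen]
{s2, s3, s4, s6} --1--> {s0, s1, s3, s4, s5, s6}  [seen]
{s2, s3, s4, s6} --2--> {s0, s1, s2, s3, s4, s5, s6}  [seen]
{s3, s4, s5, s6} --0--> {s0, s1, s2, s3, s4, s5, s6}  [seen]
{s3, s4, s5, s6} --1--> {s0, s1, s3, s4, s5, s6}  [seen]
{s3, s4, s5, s6} --2--> {s0, s1, s2, s3, s4, s5, s6}  [seen]
{s1, s4, s5, s6} --0--> {s1, s2, s3, s4, s5, s6}  [seen]
{s1, s4, s5, s6} --1--> {s2, s3, s4, s6}  [seen]
{s1, s4, s5, s6} --2--> {s0, s1, s2, s3, s4, s5, s6}  [seen]
{s0, s2, s3, s4, s5} --0--> {s0, s1, s3, s4, s5, s6}  [seen]
{s0, s2, s3, s4, s5} --1--> {s0, s1, s3, s4, s5, s6}  [seen]
{s0, s2, s3, s4, s5} --2--> {s0, s1, s2, s3, s4, s5}  [new]
{s0, s1, s3, s4, s5, s6} --0--> {s0, s1, s2, s3, s4, s5, s6}  [seen]
{s0, s1, s3, s4, s5, s6} --1--> {s0, s1, s2, s3, s4, s5, s6}  [seen]
{s0, s1, s3, s4, s5, s6} --2--> {s0, s1, s2, s3, s4, s5, s6}  [seen]
{s0, s1, s2, s3, s4, s5} --0--> {s0, s1, s3, s4, s5, s6}  [seen]
{s0, s1, s2, s3, s4, s5} --1--> {s0, s1, s2, s3, s4, s5, s6}  [seen]
{s0, s1, s2, s3, s4, s5} --2--> {s0, s1, s2, s3, s4, s5}  [seen]
Reachable DFA states: {s0}, {s5, s6}, {s1, s5, s6}, {s0, s5}, {s1, s2, s3, s4, s5, s6}, {s3, s4, s6}, {s0, s1, s2, s3, s4, s5, s6}, {s2, s3, s4, s6}, {s3, s4, s5, s6}, {s1, s4, s5, s6}, {s0, s2, s3, s4, s5}, {s0, s1, s3, s4, s5, s6}, {s0, s1, s2, s3, s4, s5}.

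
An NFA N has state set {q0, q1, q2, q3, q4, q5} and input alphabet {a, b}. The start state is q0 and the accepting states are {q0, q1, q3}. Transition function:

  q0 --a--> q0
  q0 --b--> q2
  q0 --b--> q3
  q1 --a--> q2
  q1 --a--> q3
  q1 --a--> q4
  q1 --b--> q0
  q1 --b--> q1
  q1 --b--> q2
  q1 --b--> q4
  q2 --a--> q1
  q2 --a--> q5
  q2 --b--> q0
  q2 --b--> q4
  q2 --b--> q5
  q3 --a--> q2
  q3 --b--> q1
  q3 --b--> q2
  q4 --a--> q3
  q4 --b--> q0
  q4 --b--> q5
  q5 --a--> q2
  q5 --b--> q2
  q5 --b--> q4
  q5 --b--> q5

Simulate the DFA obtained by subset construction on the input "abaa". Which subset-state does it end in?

{q1, q2, q3, q4, q5}

Start: {q0}.
δ(q0,a) = {q0}.
Union: {q0}.
After a: {q0}.
δ(q0,b) = {q2, q3}.
Union: {q2, q3}.
After b: {q2, q3}.
δ(q2,a) = {q1, q5}; δ(q3,a) = {q2}.
Union: {q1, q2, q5}.
After a: {q1, q2, q5}.
δ(q1,a) = {q2, q3, q4}; δ(q2,a) = {q1, q5}; δ(q5,a) = {q2}.
Union: {q1, q2, q3, q4, q5}.
After a: {q1, q2, q3, q4, q5}.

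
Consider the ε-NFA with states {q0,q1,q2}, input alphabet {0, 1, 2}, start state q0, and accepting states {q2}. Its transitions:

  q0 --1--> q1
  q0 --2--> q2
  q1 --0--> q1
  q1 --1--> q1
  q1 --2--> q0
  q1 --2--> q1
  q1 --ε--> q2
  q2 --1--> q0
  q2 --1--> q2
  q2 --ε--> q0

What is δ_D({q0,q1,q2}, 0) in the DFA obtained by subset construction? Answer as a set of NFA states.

{q0,q1,q2}

δ(q0,0) = ∅; δ(q1,0) = {q1}; δ(q2,0) = ∅.
Union: {q1}.
ε-closure gives {q0,q1,q2}.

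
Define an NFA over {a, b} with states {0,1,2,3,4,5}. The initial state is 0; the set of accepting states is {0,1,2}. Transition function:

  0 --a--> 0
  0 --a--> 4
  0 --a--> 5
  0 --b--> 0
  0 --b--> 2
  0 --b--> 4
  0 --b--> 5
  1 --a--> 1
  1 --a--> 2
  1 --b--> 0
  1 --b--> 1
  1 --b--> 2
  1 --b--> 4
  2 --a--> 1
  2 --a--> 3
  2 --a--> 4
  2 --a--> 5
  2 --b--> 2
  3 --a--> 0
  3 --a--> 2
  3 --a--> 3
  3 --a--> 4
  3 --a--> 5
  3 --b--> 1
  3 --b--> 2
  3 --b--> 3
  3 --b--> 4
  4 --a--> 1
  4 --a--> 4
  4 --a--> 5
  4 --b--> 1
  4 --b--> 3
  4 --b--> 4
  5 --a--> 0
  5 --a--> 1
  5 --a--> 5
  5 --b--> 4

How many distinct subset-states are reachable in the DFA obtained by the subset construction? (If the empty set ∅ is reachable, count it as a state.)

7

Start state of the DFA: {0}.
{0} --a--> {0,4,5}  [new]
{0} --b--> {0,2,4,5}  [new]
{0,4,5} --a--> {0,1,4,5}  [new]
{0,4,5} --b--> {0,1,2,3,4,5}  [new]
{0,2,4,5} --a--> {0,1,3,4,5}  [new]
{0,2,4,5} --b--> {0,1,2,3,4,5}  [seen]
{0,1,4,5} --a--> {0,1,2,4,5}  [new]
{0,1,4,5} --b--> {0,1,2,3,4,5}  [seen]
{0,1,2,3,4,5} --a--> {0,1,2,3,4,5}  [seen]
{0,1,2,3,4,5} --b--> {0,1,2,3,4,5}  [seen]
{0,1,3,4,5} --a--> {0,1,2,3,4,5}  [seen]
{0,1,3,4,5} --b--> {0,1,2,3,4,5}  [seen]
{0,1,2,4,5} --a--> {0,1,2,3,4,5}  [seen]
{0,1,2,4,5} --b--> {0,1,2,3,4,5}  [seen]
Reachable DFA states: {0}, {0,4,5}, {0,2,4,5}, {0,1,4,5}, {0,1,2,3,4,5}, {0,1,3,4,5}, {0,1,2,4,5}.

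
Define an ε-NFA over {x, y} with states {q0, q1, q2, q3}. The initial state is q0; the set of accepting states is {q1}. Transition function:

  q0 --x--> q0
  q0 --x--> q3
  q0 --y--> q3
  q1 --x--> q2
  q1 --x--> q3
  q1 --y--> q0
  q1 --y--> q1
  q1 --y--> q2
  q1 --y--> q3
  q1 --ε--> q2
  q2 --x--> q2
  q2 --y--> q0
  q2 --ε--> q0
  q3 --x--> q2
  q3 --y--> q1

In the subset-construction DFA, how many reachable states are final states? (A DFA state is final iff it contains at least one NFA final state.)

Start state of the DFA: {q0} (ε-closure of the NFA start).
{q0} --x--> {q0, q3}  [new]
{q0} --y--> {q3}  [new]
{q0, q3} --x--> {q0, q2, q3}  [new]
{q0, q3} --y--> {q0, q1, q2, q3}  [new]
{q3} --x--> {q0, q2}  [new]
{q3} --y--> {q0, q1, q2}  [new]
{q0, q2, q3} --x--> {q0, q2, q3}  [seen]
{q0, q2, q3} --y--> {q0, q1, q2, q3}  [seen]
{q0, q1, q2, q3} --x--> {q0, q2, q3}  [seen]
{q0, q1, q2, q3} --y--> {q0, q1, q2, q3}  [seen]
{q0, q2} --x--> {q0, q2, q3}  [seen]
{q0, q2} --y--> {q0, q3}  [seen]
{q0, q1, q2} --x--> {q0, q2, q3}  [seen]
{q0, q1, q2} --y--> {q0, q1, q2, q3}  [seen]
Reachable DFA states: {q0}, {q0, q3}, {q3}, {q0, q2, q3}, {q0, q1, q2, q3}, {q0, q2}, {q0, q1, q2}.
Accepting DFA states (contain an NFA accepting state): {q0, q1, q2, q3}, {q0, q1, q2}.

2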